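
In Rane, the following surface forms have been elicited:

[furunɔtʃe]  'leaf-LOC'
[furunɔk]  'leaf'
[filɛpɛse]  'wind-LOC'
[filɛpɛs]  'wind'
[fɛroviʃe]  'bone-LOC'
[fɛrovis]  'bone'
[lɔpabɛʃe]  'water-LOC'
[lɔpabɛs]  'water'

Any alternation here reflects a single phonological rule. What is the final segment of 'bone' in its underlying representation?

/ʃ/

The stem for 'bone' ends in [ʃ] in [fɛroviʃe] but [s] in [fɛrovis].
Compare 'wind', with invariant [s] in [filɛpɛse] and [filɛpɛs]: an analysis with underlying /s/ and a rule producing [ʃ] before the LOC suffix would wrongly predict alternation here too.
The alternation reflects depalatalization: palato-alveolar /tʃ/ and /ʃ/ become [k] and [s] when no front vowel follows. /ʃ/ is underlying.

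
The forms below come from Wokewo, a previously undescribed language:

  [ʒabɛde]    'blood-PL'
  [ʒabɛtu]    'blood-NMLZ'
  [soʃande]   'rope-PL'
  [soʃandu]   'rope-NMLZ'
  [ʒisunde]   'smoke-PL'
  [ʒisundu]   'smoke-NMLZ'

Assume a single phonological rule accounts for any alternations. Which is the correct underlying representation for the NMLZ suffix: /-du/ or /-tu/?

The NMLZ morpheme has two allomorphs, [-du] and [-tu].
By contrast the PL suffix keeps its initial [d] throughout — that segment must be underlying.
The NMLZ suffix is therefore /-tu/ underlyingly, with post-nasal voicing: voiceless stops become voiced after a nasal.

/-tu/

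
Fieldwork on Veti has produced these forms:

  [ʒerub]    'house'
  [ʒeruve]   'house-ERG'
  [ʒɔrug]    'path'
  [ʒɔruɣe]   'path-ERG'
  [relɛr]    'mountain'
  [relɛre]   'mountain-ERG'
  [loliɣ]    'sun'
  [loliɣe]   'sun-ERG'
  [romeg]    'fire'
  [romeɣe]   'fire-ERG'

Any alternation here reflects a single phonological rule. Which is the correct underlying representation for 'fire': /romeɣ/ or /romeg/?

The stem for 'fire' ends in [g] in [romeg] but [ɣ] in [romeɣe].
Compare 'sun', with invariant [ɣ] in [loliɣ] and [loliɣe]: an analysis with underlying /ɣ/ and a rule producing [g] in isolation would wrongly predict alternation here too.
The alternation reflects intervocalic spirantization: voiced stops become fricatives between vowels. /g/ is underlying.

/romeg/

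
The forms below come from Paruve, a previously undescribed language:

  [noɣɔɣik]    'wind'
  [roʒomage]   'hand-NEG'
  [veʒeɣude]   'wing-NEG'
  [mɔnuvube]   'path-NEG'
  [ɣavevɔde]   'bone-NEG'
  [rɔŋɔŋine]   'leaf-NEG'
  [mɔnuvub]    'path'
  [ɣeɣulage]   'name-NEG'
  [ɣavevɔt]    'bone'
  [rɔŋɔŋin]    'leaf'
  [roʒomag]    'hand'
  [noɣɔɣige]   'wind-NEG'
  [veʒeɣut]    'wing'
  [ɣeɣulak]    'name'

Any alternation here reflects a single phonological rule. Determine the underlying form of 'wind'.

In [noɣɔɣige] and [noɣɔɣik] the final segment of 'wind' alternates: [g] ~ [k].
If /g/ were underlying and a rule turned it into [k] in isolation, 'hand' would also alternate; but it has [g] in both [roʒomage] and [roʒomag].
The alternation reflects intervocalic voicing: voiceless stops become voiced between vowels. /k/ is underlying.

/noɣɔɣik/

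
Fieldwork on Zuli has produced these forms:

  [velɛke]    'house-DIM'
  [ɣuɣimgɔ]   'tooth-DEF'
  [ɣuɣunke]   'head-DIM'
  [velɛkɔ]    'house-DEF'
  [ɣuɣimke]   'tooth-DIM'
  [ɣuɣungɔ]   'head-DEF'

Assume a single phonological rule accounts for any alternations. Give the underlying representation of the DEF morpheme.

The DEF morpheme has two allomorphs, [-gɔ] and [-kɔ].
The DIM suffix, which begins with [k], is invariant after every stem; so [k] is not altered by any rule here.
The DEF suffix is therefore /-gɔ/ underlyingly, with post-vocalic devoicing: voiced stops become voiceless after a vowel.

/-gɔ/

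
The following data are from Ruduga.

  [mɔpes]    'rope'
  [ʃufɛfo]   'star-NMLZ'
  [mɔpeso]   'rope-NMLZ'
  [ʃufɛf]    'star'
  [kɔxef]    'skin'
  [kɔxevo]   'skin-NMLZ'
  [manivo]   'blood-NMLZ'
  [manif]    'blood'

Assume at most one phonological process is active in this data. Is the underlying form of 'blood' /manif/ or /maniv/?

'blood' shows [v] ~ [f] at the end of the stem ([manivo] vs [manif]).
If /f/ were underlying and a rule turned it into [v] before the NMLZ suffix, 'star' would also alternate; but it has [f] in both [ʃufɛfo] and [ʃufɛf].
Therefore /v/ is basic and [f] is derived by word-final obstruent devoicing (voiced obstruents become voiceless word-finally).

/maniv/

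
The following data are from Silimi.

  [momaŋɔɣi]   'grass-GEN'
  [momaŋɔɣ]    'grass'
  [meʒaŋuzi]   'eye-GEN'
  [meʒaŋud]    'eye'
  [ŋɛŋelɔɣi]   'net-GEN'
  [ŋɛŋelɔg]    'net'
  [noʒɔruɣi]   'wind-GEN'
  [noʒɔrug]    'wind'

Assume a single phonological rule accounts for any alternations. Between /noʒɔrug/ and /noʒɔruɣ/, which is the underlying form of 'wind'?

/noʒɔrug/

The root 'wind' surfaces as [noʒɔruɣi] and [noʒɔrug], with a stem-final [ɣ] ~ [g] alternation.
The stem 'grass' ([momaŋɔɣi], [momaŋɔɣ]) shows [ɣ] unchanged in both environments, so [ɣ] cannot be basic with [g] derived in isolation.
The underlying segment must be /g/; voiced stops become fricatives between vowels, yielding [ɣ] there.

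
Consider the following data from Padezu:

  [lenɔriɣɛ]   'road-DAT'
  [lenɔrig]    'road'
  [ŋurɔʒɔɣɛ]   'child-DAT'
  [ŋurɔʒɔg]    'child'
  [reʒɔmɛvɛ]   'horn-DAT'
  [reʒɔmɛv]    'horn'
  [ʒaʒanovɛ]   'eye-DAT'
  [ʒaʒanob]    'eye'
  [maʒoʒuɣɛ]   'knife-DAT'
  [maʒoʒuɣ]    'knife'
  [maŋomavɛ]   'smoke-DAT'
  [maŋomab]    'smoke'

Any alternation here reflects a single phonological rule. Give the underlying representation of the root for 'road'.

/lenɔrig/

The root 'road' surfaces as [lenɔriɣɛ] and [lenɔrig], with a stem-final [ɣ] ~ [g] alternation.
The stem 'knife' ([maʒoʒuɣɛ], [maʒoʒuɣ]) shows [ɣ] unchanged in both environments, so [ɣ] cannot be basic with [g] derived in isolation.
The alternation reflects intervocalic spirantization: voiced stops become fricatives between vowels. /g/ is underlying.
So 'road' = /lenɔrig/.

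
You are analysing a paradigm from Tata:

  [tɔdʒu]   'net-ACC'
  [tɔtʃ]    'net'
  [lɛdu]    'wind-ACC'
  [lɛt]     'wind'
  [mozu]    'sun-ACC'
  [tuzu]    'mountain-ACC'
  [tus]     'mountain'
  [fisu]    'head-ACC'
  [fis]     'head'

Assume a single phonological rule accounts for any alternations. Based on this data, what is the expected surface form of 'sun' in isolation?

[mos]

In [tuzu] and [tus] the final segment of 'mountain' alternates: [z] ~ [s].
Compare 'head', with invariant [s] in [fisu] and [fis]: an analysis with underlying /s/ and a rule producing [z] before the ACC suffix would wrongly predict alternation here too.
So /z/ is underlying, and a rule of word-final obstruent devoicing — voiced obstruents become voiceless word-finally — gives [s].
The one attested form of 'sun', [mozu], shows underlying /moz/. Applying the same rule word-finally gives [mos].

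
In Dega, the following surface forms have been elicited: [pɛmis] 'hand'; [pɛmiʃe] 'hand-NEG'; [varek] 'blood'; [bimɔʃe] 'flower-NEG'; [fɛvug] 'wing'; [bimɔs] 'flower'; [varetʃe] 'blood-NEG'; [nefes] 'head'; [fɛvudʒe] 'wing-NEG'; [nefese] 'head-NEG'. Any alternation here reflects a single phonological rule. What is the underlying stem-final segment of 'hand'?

In [pɛmiʃe] and [pɛmis] the final segment of 'hand' alternates: [ʃ] ~ [s].
If /s/ were underlying and a rule turned it into [ʃ] before the NEG suffix, 'head' would also alternate; but it has [s] in both [nefese] and [nefes].
So /ʃ/ is underlying, and a rule of depalatalization — palato-alveolar /tʃ/, /dʒ/ and /ʃ/ become [k], [g] and [s] when no front vowel follows — gives [s].

/ʃ/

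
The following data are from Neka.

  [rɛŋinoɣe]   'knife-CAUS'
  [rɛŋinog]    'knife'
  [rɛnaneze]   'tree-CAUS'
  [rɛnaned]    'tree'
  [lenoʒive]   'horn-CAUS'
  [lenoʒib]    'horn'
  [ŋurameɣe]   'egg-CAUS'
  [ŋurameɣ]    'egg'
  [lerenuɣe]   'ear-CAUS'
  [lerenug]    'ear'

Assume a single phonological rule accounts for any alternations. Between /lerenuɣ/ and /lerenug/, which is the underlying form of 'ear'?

/lerenug/

In [lerenuɣe] and [lerenug] the final segment of 'ear' alternates: [ɣ] ~ [g].
But 'egg' keeps [ɣ] in both environments ([ŋurameɣe], [ŋurameɣ]), so there is no rule changing /ɣ/ to [g] in isolation.
So /g/ is underlying, and a rule of intervocalic spirantization — voiced stops become fricatives between vowels — gives [ɣ].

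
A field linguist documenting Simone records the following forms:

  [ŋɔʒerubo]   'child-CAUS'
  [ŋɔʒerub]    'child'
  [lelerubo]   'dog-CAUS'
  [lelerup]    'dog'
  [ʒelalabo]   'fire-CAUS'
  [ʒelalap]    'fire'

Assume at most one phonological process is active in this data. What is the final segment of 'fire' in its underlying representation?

The stem for 'fire' ends in [b] in [ʒelalabo] but [p] in [ʒelalap].
If /b/ were underlying and a rule turned it into [p] in isolation, 'child' would also alternate; but it has [b] in both [ŋɔʒerubo] and [ŋɔʒerub].
The alternation reflects intervocalic voicing: voiceless stops become voiced between vowels. /p/ is underlying.

/p/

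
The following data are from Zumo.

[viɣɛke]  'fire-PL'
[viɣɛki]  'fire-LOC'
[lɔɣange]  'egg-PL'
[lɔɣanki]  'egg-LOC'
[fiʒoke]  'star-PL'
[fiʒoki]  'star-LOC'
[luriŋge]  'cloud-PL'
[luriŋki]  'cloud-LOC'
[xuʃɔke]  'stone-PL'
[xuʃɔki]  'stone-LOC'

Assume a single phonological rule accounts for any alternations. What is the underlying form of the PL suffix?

The PL morpheme has two allomorphs, [-ge] and [-ke].
By contrast the LOC suffix keeps its initial [k] throughout — that segment must be underlying.
So the underlying form is /-ge/, and voiced stops become voiceless after a vowel.

/-ge/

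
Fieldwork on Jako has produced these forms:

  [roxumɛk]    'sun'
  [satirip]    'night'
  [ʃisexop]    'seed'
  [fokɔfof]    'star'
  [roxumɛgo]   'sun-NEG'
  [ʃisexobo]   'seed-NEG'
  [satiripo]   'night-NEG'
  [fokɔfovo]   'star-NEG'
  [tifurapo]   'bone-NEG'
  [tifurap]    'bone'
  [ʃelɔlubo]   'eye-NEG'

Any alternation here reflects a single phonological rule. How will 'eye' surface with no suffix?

[ʃelɔlup]

The root 'seed' surfaces as [ʃisexop] and [ʃisexobo], with a stem-final [p] ~ [b] alternation.
The stem 'night' ([satirip], [satiripo]) shows [p] unchanged in both environments, so [p] cannot be basic with [b] derived before the NEG suffix.
Therefore /b/ is basic and [p] is derived by word-final obstruent devoicing (voiced obstruents become voiceless word-finally).
From [ʃelɔlubo] the stem 'eye' is /ʃelɔlub/; word-finally this yields [ʃelɔlup].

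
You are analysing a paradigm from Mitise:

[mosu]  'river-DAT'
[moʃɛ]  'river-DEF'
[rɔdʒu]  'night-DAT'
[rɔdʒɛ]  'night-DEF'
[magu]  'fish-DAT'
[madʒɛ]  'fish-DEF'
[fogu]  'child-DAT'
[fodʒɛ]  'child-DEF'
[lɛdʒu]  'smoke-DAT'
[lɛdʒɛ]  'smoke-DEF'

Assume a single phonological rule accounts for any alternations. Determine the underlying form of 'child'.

The stem for 'child' ends in [g] in [fogu] but [dʒ] in [fodʒɛ].
Compare 'smoke', with invariant [dʒ] in [lɛdʒu] and [lɛdʒɛ]: an analysis with underlying /dʒ/ and a rule producing [g] before the DAT suffix would wrongly predict alternation here too.
So /g/ is underlying, and a rule of palatalization before a front vowel — /g/ and /s/ become palato-alveolar [dʒ] and [ʃ] before a front vowel — gives [dʒ].

/fog/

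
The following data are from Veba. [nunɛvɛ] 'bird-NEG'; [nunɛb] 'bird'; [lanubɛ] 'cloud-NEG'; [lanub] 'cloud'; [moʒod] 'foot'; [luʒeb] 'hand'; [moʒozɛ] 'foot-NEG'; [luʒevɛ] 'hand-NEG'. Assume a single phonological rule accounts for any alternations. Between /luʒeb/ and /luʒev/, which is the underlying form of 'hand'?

The stem for 'hand' ends in [v] in [luʒevɛ] but [b] in [luʒeb].
If /b/ were underlying and a rule turned it into [v] before the NEG suffix, 'cloud' would also alternate; but it has [b] in both [lanubɛ] and [lanub].
The alternation reflects word-final hardening: voiced fricatives become stops word-finally. /v/ is underlying.

/luʒev/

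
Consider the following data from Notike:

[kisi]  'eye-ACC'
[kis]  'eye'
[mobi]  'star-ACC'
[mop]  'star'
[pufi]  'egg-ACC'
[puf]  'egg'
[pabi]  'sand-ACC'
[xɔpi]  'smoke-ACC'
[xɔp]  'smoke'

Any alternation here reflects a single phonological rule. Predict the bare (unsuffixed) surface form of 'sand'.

The root 'star' surfaces as [mobi] and [mop], with a stem-final [b] ~ [p] alternation.
But 'smoke' keeps [p] in both environments ([xɔpi], [xɔp]), so there is no rule changing /p/ to [b] before the ACC suffix.
The underlying segment must be /b/; voiced obstruents become voiceless word-finally, yielding [p] there.
From [pabi] the stem 'sand' is /pab/; word-finally this yields [pap].

[pap]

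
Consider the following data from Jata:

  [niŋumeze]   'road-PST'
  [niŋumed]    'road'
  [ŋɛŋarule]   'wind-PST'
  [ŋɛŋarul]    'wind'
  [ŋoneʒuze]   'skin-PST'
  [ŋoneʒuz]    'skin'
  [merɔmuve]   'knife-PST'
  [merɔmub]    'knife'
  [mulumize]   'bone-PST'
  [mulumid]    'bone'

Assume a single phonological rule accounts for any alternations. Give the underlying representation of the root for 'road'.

The stem for 'road' ends in [z] in [niŋumeze] but [d] in [niŋumed].
The stem 'skin' ([ŋoneʒuze], [ŋoneʒuz]) shows [z] unchanged in both environments, so [z] cannot be basic with [d] derived in isolation.
So /d/ is underlying, and a rule of intervocalic spirantization — voiced stops become fricatives between vowels — gives [z].
So 'road' = /niŋumed/.

/niŋumed/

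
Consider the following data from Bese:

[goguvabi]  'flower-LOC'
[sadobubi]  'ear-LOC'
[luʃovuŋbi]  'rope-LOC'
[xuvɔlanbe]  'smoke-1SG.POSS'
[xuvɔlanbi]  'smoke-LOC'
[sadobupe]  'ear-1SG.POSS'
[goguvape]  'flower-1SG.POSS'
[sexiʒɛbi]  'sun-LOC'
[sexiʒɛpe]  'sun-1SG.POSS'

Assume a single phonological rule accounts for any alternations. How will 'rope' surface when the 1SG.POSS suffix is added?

The 1SG.POSS morpheme has two allomorphs, [-be] and [-pe].
The LOC suffix, which begins with [b], is invariant after every stem; so [b] is not altered by any rule here.
So the underlying form is /-pe/, and voiceless stops become voiced after a nasal.
After 'rope', which ends in a nasal, the suffix surfaces as [-be], giving [luʃovuŋbe].

[luʃovuŋbe]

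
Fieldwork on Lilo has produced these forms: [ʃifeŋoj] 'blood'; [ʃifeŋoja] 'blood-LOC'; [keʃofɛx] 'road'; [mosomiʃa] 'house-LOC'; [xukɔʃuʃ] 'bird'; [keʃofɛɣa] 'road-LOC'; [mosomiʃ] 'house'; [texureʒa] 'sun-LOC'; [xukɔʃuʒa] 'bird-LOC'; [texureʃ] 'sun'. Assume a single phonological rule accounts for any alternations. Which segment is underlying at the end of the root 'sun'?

In [texureʃ] and [texureʒa] the final segment of 'sun' alternates: [ʃ] ~ [ʒ].
Compare 'house', with invariant [ʃ] in [mosomiʃ] and [mosomiʃa]: an analysis with underlying /ʃ/ and a rule producing [ʒ] before the LOC suffix would wrongly predict alternation here too.
The alternation reflects word-final obstruent devoicing: voiced obstruents become voiceless word-finally. /ʒ/ is underlying.

/ʒ/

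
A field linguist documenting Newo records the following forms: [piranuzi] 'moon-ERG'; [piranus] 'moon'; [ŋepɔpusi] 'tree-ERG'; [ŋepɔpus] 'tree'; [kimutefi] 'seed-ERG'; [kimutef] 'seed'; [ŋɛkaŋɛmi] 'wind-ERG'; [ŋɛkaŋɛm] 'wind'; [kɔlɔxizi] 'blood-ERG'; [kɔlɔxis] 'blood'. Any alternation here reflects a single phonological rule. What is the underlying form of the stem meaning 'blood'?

The stem for 'blood' ends in [z] in [kɔlɔxizi] but [s] in [kɔlɔxis].
Compare 'tree', with invariant [s] in [ŋepɔpusi] and [ŋepɔpus]: an analysis with underlying /s/ and a rule producing [z] before the ERG suffix would wrongly predict alternation here too.
The alternation reflects word-final obstruent devoicing: voiced obstruents become voiceless word-finally. /z/ is underlying.

/kɔlɔxiz/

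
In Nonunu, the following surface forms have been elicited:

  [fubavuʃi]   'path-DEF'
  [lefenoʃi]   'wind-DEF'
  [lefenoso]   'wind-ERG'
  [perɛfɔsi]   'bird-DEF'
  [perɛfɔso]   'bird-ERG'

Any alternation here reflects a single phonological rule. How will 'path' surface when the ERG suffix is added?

The root 'wind' surfaces as [lefenoʃi] and [lefenoso], with a stem-final [ʃ] ~ [s] alternation.
But 'bird' keeps [s] in both environments ([perɛfɔsi], [perɛfɔso]), so there is no rule changing /s/ to [ʃ] before the DEF suffix.
The underlying segment must be /ʃ/; palato-alveolar /ʃ/ becomes [s] when no front vowel follows, yielding [s] there.
The one attested form of 'path', [fubavuʃi], shows underlying /fubavuʃ/. Applying the same rule when no front vowel follows gives [fubavuso].

[fubavuso]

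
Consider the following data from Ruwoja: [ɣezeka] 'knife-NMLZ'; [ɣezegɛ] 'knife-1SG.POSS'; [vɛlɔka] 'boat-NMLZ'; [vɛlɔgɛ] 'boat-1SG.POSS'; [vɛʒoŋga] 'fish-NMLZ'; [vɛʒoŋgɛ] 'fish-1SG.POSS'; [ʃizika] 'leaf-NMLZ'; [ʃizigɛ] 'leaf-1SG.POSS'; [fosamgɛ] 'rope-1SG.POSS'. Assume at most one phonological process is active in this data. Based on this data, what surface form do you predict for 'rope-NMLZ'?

The NMLZ morpheme has two allomorphs, [-ga] and [-ka].
By contrast the 1SG.POSS suffix keeps its initial [g] throughout — that segment must be underlying.
The NMLZ suffix is therefore /-ka/ underlyingly, with post-nasal voicing: voiceless stops become voiced after a nasal.
After 'rope', which ends in a nasal, the suffix surfaces as [-ga], giving [fosamga].

[fosamga]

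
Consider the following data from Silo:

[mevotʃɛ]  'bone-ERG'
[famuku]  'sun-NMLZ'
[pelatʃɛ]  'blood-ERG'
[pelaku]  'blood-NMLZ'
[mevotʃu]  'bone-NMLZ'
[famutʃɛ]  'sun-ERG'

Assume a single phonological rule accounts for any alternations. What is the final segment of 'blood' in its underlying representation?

/k/

The stem for 'blood' ends in [k] in [pelaku] but [tʃ] in [pelatʃɛ].
If /tʃ/ were underlying and a rule turned it into [k] before the NMLZ suffix, 'bone' would also alternate; but it has [tʃ] in both [mevotʃu] and [mevotʃɛ].
Therefore /k/ is basic and [tʃ] is derived by palatalization before a front vowel (/k/ becomes palato-alveolar [tʃ] before a front vowel).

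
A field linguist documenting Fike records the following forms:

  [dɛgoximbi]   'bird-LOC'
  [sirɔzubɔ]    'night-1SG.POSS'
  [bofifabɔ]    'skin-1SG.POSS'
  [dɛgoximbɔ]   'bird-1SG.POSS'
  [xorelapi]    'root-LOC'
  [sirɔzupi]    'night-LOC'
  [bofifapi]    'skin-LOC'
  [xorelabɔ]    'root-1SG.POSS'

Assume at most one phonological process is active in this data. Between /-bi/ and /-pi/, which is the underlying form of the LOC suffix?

/-pi/

The LOC suffix surfaces as [-bi] and [-pi], depending on the final segment of the stem.
The 1SG.POSS suffix, which begins with [b], is invariant after every stem; so [b] is not altered by any rule here.
So the underlying form is /-pi/, and voiceless stops become voiced after a nasal.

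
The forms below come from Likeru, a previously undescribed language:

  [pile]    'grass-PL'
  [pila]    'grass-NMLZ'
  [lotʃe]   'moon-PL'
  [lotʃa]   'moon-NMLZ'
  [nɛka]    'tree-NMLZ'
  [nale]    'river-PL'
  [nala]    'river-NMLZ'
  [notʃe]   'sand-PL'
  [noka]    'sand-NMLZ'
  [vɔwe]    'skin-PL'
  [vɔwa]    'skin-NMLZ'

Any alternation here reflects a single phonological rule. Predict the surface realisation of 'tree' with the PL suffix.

[nɛtʃe]

In [notʃe] and [noka] the final segment of 'sand' alternates: [tʃ] ~ [k].
Compare 'moon', with invariant [tʃ] in [lotʃe] and [lotʃa]: an analysis with underlying /tʃ/ and a rule producing [k] before the NMLZ suffix would wrongly predict alternation here too.
The underlying segment must be /k/; /k/ becomes palato-alveolar [tʃ] before a front vowel, yielding [tʃ] there.
The one attested form of 'tree', [nɛka], shows underlying /nɛk/. Applying the same rule before a front vowel gives [nɛtʃe].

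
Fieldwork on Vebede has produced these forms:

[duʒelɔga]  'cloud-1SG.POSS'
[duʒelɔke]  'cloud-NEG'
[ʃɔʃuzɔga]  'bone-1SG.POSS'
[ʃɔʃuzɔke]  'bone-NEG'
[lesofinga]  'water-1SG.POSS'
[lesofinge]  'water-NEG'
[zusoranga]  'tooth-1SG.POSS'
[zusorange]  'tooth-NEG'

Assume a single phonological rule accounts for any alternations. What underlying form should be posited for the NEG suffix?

The NEG morpheme has two allomorphs, [-ge] and [-ke].
By contrast the 1SG.POSS suffix keeps its initial [g] throughout — that segment must be underlying.
So the underlying form is /-ke/, and voiceless stops become voiced after a nasal.

/-ke/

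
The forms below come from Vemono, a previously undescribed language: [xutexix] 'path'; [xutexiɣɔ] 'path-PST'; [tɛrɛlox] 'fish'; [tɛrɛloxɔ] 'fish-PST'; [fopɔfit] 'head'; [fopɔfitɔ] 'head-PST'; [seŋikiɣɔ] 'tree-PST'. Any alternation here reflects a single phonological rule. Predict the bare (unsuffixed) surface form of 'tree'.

In [xutexix] and [xutexiɣɔ] the final segment of 'path' alternates: [x] ~ [ɣ].
Compare 'fish', with invariant [x] in [tɛrɛlox] and [tɛrɛloxɔ]: an analysis with underlying /x/ and a rule producing [ɣ] before the PST suffix would wrongly predict alternation here too.
The alternation reflects word-final obstruent devoicing: voiced obstruents become voiceless word-finally. /ɣ/ is underlying.
From [seŋikiɣɔ] the stem 'tree' is /seŋikiɣ/; word-finally this yields [seŋikix].

[seŋikix]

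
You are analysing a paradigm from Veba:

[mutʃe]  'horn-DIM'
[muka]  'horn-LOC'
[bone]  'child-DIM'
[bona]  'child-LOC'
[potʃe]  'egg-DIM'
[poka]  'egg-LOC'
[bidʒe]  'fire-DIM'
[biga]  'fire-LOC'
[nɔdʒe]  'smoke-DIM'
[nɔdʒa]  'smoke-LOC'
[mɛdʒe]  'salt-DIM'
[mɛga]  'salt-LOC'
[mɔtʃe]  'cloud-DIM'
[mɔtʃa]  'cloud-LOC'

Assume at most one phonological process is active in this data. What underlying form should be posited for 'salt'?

The stem for 'salt' ends in [dʒ] in [mɛdʒe] but [g] in [mɛga].
The stem 'smoke' ([nɔdʒe], [nɔdʒa]) shows [dʒ] unchanged in both environments, so [dʒ] cannot be basic with [g] derived before the LOC suffix.
The underlying segment must be /g/; /k/ and /g/ become palato-alveolar [tʃ] and [dʒ] before a front vowel, yielding [dʒ] there.

/mɛg/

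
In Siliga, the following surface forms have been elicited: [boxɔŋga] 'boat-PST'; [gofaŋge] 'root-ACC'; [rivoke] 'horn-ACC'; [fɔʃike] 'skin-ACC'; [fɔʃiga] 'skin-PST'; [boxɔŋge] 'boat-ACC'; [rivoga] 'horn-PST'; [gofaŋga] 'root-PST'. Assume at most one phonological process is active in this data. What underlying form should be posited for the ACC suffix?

/-ke/

The ACC suffix surfaces as [-ge] and [-ke], depending on the final segment of the stem.
By contrast the PST suffix keeps its initial [g] throughout — that segment must be underlying.
So the underlying form is /-ke/, and voiceless stops become voiced after a nasal.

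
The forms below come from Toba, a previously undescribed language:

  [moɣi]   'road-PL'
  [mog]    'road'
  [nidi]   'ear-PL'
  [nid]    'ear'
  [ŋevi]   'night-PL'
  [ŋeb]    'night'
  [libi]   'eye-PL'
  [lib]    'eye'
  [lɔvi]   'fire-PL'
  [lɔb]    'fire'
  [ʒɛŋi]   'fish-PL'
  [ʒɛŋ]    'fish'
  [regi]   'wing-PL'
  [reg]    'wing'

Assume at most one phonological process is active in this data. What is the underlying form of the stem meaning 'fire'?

/lɔv/

The root 'fire' surfaces as [lɔvi] and [lɔb], with a stem-final [v] ~ [b] alternation.
But 'eye' keeps [b] in both environments ([libi], [lib]), so there is no rule changing /b/ to [v] before the PL suffix.
The alternation reflects word-final hardening: voiced fricatives become stops word-finally. /v/ is underlying.
So 'fire' = /lɔv/.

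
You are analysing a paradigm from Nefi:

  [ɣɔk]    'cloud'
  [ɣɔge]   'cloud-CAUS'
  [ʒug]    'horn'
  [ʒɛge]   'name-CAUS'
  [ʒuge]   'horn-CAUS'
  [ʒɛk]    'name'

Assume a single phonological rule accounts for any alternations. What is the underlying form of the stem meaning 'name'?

/ʒɛk/

In [ʒɛge] and [ʒɛk] the final segment of 'name' alternates: [g] ~ [k].
Compare 'horn', with invariant [g] in [ʒuge] and [ʒug]: an analysis with underlying /g/ and a rule producing [k] in isolation would wrongly predict alternation here too.
So /k/ is underlying, and a rule of intervocalic voicing — voiceless stops become voiced between vowels — gives [g].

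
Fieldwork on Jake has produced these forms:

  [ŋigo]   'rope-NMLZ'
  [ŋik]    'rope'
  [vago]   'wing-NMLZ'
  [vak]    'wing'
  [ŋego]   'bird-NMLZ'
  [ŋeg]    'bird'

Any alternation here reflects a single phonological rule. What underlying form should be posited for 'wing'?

/vak/

'wing' shows [g] ~ [k] at the end of the stem ([vago] vs [vak]).
If /g/ were underlying and a rule turned it into [k] in isolation, 'bird' would also alternate; but it has [g] in both [ŋego] and [ŋeg].
The alternation reflects intervocalic voicing: voiceless stops become voiced between vowels. /k/ is underlying.
Hence 'wing' is /vak/ underlyingly.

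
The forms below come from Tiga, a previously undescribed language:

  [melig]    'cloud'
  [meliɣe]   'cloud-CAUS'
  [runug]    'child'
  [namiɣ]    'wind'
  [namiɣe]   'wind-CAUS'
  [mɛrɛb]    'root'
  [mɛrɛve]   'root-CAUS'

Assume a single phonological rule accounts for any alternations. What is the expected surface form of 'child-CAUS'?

In [melig] and [meliɣe] the final segment of 'cloud' alternates: [g] ~ [ɣ].
Compare 'wind', with invariant [ɣ] in [namiɣ] and [namiɣe]: an analysis with underlying /ɣ/ and a rule producing [g] in isolation would wrongly predict alternation here too.
So /g/ is underlying, and a rule of intervocalic spirantization — voiced stops become fricatives between vowels — gives [ɣ].
From [runug] the stem 'child' is /runug/; between vowels this yields [runuɣe].

[runuɣe]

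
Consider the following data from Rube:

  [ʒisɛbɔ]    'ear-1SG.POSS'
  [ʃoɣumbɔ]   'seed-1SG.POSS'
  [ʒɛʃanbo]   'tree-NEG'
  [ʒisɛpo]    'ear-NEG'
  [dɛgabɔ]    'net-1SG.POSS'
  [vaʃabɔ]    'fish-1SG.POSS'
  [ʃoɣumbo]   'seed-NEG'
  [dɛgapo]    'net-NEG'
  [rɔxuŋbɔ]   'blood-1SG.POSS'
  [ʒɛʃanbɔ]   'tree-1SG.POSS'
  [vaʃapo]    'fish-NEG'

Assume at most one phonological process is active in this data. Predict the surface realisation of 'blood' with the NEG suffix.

The NEG suffix surfaces as [-bo] and [-po], depending on the final segment of the stem.
By contrast the 1SG.POSS suffix keeps its initial [b] throughout — that segment must be underlying.
So the underlying form is /-po/, and voiceless stops become voiced after a nasal.
After 'blood', which ends in a nasal, the suffix surfaces as [-bo], giving [rɔxuŋbo].

[rɔxuŋbo]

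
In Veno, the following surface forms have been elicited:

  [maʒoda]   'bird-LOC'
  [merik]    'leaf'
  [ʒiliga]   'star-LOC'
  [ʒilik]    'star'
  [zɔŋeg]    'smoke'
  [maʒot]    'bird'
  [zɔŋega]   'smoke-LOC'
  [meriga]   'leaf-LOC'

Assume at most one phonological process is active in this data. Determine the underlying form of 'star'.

/ʒilik/

The stem for 'star' ends in [g] in [ʒiliga] but [k] in [ʒilik].
If /g/ were underlying and a rule turned it into [k] in isolation, 'smoke' would also alternate; but it has [g] in both [zɔŋega] and [zɔŋeg].
The alternation reflects intervocalic voicing: voiceless stops become voiced between vowels. /k/ is underlying.
The underlying form of 'star' is therefore /ʒilik/.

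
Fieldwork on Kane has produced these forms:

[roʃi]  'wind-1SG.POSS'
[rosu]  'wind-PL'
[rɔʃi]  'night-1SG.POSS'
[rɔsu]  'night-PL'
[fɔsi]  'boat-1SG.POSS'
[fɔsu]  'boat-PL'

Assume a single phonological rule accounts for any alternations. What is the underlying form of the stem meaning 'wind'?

In [roʃi] and [rosu] the final segment of 'wind' alternates: [ʃ] ~ [s].
But 'boat' keeps [s] in both environments ([fɔsi], [fɔsu]), so there is no rule changing /s/ to [ʃ] before the 1SG.POSS suffix.
The alternation reflects depalatalization: palato-alveolar /ʃ/ becomes [s] when no front vowel follows. /ʃ/ is underlying.
Hence 'wind' is /roʃ/ underlyingly.

/roʃ/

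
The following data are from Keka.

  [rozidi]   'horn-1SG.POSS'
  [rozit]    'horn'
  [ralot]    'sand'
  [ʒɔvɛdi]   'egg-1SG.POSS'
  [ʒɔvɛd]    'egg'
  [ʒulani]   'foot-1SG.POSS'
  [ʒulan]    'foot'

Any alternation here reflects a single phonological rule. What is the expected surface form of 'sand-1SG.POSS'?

[ralodi]

In [rozidi] and [rozit] the final segment of 'horn' alternates: [d] ~ [t].
But 'egg' keeps [d] in both environments ([ʒɔvɛdi], [ʒɔvɛd]), so there is no rule changing /d/ to [t] in isolation.
So /t/ is underlying, and a rule of intervocalic voicing — voiceless stops become voiced between vowels — gives [d].
The one attested form of 'sand', [ralot], shows underlying /ralot/. Applying the same rule between vowels gives [ralodi].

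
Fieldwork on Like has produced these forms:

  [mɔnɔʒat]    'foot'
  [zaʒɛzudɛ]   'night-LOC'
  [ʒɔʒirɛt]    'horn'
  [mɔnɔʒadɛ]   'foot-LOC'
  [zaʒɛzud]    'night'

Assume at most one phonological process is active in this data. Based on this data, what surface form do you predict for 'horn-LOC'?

[ʒɔʒirɛdɛ]

The stem for 'foot' ends in [t] in [mɔnɔʒat] but [d] in [mɔnɔʒadɛ].
Compare 'night', with invariant [d] in [zaʒɛzud] and [zaʒɛzudɛ]: an analysis with underlying /d/ and a rule producing [t] in isolation would wrongly predict alternation here too.
So /t/ is underlying, and a rule of intervocalic voicing — voiceless stops become voiced between vowels — gives [d].
From [ʒɔʒirɛt] the stem 'horn' is /ʒɔʒirɛt/; between vowels this yields [ʒɔʒirɛdɛ].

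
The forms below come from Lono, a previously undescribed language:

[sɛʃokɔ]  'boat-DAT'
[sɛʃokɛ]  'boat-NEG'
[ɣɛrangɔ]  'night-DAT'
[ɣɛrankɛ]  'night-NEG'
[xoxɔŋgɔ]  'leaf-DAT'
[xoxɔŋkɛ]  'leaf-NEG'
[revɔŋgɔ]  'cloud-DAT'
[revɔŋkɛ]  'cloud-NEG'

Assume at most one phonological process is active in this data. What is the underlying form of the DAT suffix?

/-gɔ/

The DAT morpheme has two allomorphs, [-gɔ] and [-kɔ].
The NEG suffix, which begins with [k], is invariant after every stem; so [k] is not altered by any rule here.
So the underlying form is /-gɔ/, and voiced stops become voiceless after a vowel.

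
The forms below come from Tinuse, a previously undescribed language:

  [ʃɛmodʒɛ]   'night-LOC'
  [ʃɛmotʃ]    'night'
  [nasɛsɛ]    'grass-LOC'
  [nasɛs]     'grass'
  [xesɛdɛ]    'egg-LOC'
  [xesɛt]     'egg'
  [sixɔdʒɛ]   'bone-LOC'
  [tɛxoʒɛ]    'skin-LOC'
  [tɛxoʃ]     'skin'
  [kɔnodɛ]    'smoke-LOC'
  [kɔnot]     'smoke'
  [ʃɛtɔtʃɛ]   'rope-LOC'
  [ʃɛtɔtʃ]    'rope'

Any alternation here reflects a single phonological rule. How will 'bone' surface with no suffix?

'night' shows [dʒ] ~ [tʃ] at the end of the stem ([ʃɛmodʒɛ] vs [ʃɛmotʃ]).
Compare 'rope', with invariant [tʃ] in [ʃɛtɔtʃɛ] and [ʃɛtɔtʃ]: an analysis with underlying /tʃ/ and a rule producing [dʒ] before the LOC suffix would wrongly predict alternation here too.
The alternation reflects word-final obstruent devoicing: voiced obstruents become voiceless word-finally. /dʒ/ is underlying.
From [sixɔdʒɛ] the stem 'bone' is /sixɔdʒ/; word-finally this yields [sixɔtʃ].

[sixɔtʃ]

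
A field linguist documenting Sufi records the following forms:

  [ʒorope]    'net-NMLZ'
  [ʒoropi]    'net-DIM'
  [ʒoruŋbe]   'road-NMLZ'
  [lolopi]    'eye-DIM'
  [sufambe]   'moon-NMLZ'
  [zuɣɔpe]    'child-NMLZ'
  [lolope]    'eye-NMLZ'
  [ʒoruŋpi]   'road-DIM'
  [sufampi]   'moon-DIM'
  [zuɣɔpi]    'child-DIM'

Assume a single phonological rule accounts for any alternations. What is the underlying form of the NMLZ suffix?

/-be/

The NMLZ morpheme has two allomorphs, [-be] and [-pe].
The DIM suffix, which begins with [p], is invariant after every stem; so [p] is not altered by any rule here.
So the underlying form is /-be/, and voiced stops become voiceless after a vowel.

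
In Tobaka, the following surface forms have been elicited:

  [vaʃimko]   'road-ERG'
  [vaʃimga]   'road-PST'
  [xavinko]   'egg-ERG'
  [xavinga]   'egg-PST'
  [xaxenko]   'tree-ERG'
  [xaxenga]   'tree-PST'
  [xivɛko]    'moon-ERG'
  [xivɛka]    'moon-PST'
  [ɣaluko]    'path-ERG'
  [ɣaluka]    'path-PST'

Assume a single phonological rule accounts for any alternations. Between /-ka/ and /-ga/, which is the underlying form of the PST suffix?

/-ga/

The PST suffix surfaces as [-ga] and [-ka], depending on the final segment of the stem.
By contrast the ERG suffix keeps its initial [k] throughout — that segment must be underlying.
So the underlying form is /-ga/, and voiced stops become voiceless after a vowel.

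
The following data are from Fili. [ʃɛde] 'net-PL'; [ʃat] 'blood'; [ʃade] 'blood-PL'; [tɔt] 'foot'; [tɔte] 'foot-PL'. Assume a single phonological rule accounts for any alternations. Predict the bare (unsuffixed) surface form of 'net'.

[ʃɛt]

The stem for 'blood' ends in [t] in [ʃat] but [d] in [ʃade].
Compare 'foot', with invariant [t] in [tɔt] and [tɔte]: an analysis with underlying /t/ and a rule producing [d] before the PL suffix would wrongly predict alternation here too.
Therefore /d/ is basic and [t] is derived by word-final obstruent devoicing (voiced obstruents become voiceless word-finally).
The one attested form of 'net', [ʃɛde], shows underlying /ʃɛd/. Applying the same rule word-finally gives [ʃɛt].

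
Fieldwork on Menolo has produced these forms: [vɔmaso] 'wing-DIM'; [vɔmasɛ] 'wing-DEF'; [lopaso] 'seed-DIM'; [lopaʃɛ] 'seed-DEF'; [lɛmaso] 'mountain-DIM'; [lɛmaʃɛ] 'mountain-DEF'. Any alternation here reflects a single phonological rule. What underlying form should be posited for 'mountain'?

The root 'mountain' surfaces as [lɛmaso] and [lɛmaʃɛ], with a stem-final [s] ~ [ʃ] alternation.
But 'wing' keeps [s] in both environments ([vɔmaso], [vɔmasɛ]), so there is no rule changing /s/ to [ʃ] before the DEF suffix.
The alternation reflects depalatalization: palato-alveolar /ʃ/ becomes [s] when no front vowel follows. /ʃ/ is underlying.

/lɛmaʃ/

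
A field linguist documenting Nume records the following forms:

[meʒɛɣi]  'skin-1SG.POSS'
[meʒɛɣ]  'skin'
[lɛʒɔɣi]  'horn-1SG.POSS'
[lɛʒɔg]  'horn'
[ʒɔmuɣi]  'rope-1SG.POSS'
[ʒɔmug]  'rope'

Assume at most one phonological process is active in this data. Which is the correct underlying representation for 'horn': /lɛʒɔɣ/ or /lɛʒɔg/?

'horn' shows [ɣ] ~ [g] at the end of the stem ([lɛʒɔɣi] vs [lɛʒɔg]).
But 'skin' keeps [ɣ] in both environments ([meʒɛɣi], [meʒɛɣ]), so there is no rule changing /ɣ/ to [g] in isolation.
The alternation reflects intervocalic spirantization: voiced stops become fricatives between vowels. /g/ is underlying.

/lɛʒɔg/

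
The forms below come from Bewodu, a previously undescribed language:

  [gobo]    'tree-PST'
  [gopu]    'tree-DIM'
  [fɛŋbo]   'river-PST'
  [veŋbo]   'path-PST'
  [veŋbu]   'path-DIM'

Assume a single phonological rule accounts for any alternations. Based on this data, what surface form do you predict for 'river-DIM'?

The DIM morpheme has two allomorphs, [-bu] and [-pu].
The PST suffix, which begins with [b], is invariant after every stem; so [b] is not altered by any rule here.
The DIM suffix is therefore /-pu/ underlyingly, with post-nasal voicing: voiceless stops become voiced after a nasal.
After 'river', which ends in a nasal, the suffix surfaces as [-bu], giving [fɛŋbu].

[fɛŋbu]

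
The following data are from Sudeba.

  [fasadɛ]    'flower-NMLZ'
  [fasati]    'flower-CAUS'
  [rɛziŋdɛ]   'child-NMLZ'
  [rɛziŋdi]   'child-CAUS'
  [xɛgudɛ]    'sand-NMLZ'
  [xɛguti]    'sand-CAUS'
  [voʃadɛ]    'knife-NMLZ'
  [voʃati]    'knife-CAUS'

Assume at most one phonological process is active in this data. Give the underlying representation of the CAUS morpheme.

The CAUS morpheme has two allomorphs, [-di] and [-ti].
The NMLZ suffix, which begins with [d], is invariant after every stem; so [d] is not altered by any rule here.
So the underlying form is /-ti/, and voiceless stops become voiced after a nasal.

/-ti/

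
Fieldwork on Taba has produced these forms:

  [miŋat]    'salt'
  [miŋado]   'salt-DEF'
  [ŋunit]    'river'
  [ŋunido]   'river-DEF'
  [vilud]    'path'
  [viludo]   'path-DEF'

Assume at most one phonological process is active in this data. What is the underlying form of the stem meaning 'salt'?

In [miŋat] and [miŋado] the final segment of 'salt' alternates: [t] ~ [d].
The stem 'path' ([vilud], [viludo]) shows [d] unchanged in both environments, so [d] cannot be basic with [t] derived in isolation.
The underlying segment must be /t/; voiceless stops become voiced between vowels, yielding [d] there.

/miŋat/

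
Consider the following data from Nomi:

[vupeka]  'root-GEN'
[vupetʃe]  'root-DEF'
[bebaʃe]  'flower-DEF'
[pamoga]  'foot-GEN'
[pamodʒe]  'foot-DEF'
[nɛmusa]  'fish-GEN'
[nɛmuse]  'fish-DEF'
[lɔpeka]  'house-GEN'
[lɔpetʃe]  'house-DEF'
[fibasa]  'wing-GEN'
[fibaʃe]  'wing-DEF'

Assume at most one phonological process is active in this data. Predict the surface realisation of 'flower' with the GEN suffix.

[bebasa]

'wing' shows [s] ~ [ʃ] at the end of the stem ([fibasa] vs [fibaʃe]).
If /s/ were underlying and a rule turned it into [ʃ] before the DEF suffix, 'fish' would also alternate; but it has [s] in both [nɛmusa] and [nɛmuse].
Therefore /ʃ/ is basic and [s] is derived by depalatalization (palato-alveolar /tʃ/, /dʒ/ and /ʃ/ become [k], [g] and [s] when no front vowel follows).
From [bebaʃe] the stem 'flower' is /bebaʃ/; when no front vowel follows this yields [bebasa].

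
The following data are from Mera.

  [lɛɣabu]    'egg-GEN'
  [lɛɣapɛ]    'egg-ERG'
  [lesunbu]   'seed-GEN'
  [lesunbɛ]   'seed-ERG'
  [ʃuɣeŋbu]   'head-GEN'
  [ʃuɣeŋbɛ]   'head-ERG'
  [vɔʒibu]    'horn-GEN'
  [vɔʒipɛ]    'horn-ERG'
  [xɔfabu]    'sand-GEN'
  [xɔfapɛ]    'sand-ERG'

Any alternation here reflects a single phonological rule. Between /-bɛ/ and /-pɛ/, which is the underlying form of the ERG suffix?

/-pɛ/

The ERG suffix surfaces as [-bɛ] and [-pɛ], depending on the final segment of the stem.
By contrast the GEN suffix keeps its initial [b] throughout — that segment must be underlying.
So the underlying form is /-pɛ/, and voiceless stops become voiced after a nasal.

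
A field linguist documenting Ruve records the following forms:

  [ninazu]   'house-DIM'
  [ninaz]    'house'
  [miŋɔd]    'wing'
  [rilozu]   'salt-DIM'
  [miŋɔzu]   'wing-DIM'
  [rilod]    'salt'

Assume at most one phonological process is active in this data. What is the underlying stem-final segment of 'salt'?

/d/

In [rilozu] and [rilod] the final segment of 'salt' alternates: [z] ~ [d].
If /z/ were underlying and a rule turned it into [d] in isolation, 'house' would also alternate; but it has [z] in both [ninazu] and [ninaz].
The alternation reflects intervocalic spirantization: voiced stops become fricatives between vowels. /d/ is underlying.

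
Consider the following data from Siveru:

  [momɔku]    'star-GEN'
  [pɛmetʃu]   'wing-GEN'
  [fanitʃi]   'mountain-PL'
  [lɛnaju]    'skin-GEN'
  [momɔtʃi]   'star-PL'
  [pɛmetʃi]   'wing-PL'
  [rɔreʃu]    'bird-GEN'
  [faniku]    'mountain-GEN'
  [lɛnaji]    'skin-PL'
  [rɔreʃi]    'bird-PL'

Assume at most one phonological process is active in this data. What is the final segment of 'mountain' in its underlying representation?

/k/

The root 'mountain' surfaces as [fanitʃi] and [faniku], with a stem-final [tʃ] ~ [k] alternation.
But 'wing' keeps [tʃ] in both environments ([pɛmetʃi], [pɛmetʃu]), so there is no rule changing /tʃ/ to [k] before the GEN suffix.
The alternation reflects palatalization before a front vowel: /k/ becomes palato-alveolar [tʃ] before a front vowel. /k/ is underlying.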